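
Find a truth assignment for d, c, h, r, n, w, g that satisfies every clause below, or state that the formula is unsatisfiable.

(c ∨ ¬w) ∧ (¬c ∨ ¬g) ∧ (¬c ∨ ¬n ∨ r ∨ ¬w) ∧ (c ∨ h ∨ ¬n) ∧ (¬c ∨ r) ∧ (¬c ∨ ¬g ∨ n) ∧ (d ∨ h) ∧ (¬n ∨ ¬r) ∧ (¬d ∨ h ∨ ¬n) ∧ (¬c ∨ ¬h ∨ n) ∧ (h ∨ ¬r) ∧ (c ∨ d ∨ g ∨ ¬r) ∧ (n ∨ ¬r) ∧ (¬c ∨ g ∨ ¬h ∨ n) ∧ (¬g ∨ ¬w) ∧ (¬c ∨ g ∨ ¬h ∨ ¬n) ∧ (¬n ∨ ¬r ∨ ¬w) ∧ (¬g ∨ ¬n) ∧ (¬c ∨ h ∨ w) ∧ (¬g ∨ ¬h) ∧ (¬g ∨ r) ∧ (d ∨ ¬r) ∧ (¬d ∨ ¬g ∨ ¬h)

d = True; c = False; h = False; r = False; n = False; w = False; g = False

Set d = True.
Try c = True:
  (¬c ∨ ¬g) forces g = False.
  (¬c ∨ r) forces r = True.
  (¬n ∨ ¬r) forces n = False.
  clause (n ∨ ¬r) is falsified — backtrack.
So c = False.
  then (c ∨ ¬w) forces w = False.
Set h = False.
  then (c ∨ h ∨ ¬n) forces n = False.
  then (h ∨ ¬r) forces r = False.
  then (¬g ∨ r) forces g = False.
All clauses satisfied.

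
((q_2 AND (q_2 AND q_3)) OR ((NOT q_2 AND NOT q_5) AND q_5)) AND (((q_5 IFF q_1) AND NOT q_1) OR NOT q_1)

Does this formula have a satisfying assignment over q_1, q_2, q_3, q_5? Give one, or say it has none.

q_1 = False, q_2 = True, q_3 = True, q_5 = True

  (q_2 AND (q_2 AND q_3)) OR ((NOT q_2 AND NOT q_5) AND q_5) = True
    q_2 AND (q_2 AND q_3) = True
      q_2 AND q_3 = True
    (NOT q_2 AND NOT q_5) AND q_5 = False
      NOT q_2 AND NOT q_5 = False
        NOT q_2 = False
        NOT q_5 = False
  ((q_5 IFF q_1) AND NOT q_1) OR NOT q_1 = True
    (q_5 IFF q_1) AND NOT q_1 = False
      q_5 IFF q_1 = False
      NOT q_1 = True
    NOT q_1 = True
Both conjuncts True, so the formula holds.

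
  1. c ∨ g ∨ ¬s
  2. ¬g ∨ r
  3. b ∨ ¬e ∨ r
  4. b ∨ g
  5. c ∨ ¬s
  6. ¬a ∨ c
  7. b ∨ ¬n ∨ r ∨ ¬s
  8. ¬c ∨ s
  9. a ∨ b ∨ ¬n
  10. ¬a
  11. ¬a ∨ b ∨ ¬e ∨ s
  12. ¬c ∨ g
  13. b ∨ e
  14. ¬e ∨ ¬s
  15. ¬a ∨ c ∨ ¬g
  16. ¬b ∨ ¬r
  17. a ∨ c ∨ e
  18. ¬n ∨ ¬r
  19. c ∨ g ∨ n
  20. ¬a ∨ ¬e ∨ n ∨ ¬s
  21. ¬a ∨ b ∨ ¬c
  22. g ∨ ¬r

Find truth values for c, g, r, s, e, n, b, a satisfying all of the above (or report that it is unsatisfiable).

c = False, g = True, r = True, s = False, e = True, n = False, b = False, a = False

Unit clause (¬a) forces a = False.
Set c = False.
  then (c ∨ ¬s) forces s = False.
  then (a ∨ c ∨ e) forces e = True.
Set g = True.
  then (¬g ∨ r) forces r = True.
  then (¬b ∨ ¬r) forces b = False.
  then (¬n ∨ ¬r) forces n = False.
All clauses satisfied.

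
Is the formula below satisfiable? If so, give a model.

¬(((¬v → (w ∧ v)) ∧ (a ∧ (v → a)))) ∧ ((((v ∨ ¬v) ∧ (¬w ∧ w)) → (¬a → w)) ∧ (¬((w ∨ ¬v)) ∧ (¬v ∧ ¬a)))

Unsatisfiable — no assignment works.

Case v = True: the conjunct ¬v is False.
Case v = False: the conjunct ¬((w ∨ ¬v)) becomes ¬((w ∨ True)) = False.
Both cases fail — unsatisfiable.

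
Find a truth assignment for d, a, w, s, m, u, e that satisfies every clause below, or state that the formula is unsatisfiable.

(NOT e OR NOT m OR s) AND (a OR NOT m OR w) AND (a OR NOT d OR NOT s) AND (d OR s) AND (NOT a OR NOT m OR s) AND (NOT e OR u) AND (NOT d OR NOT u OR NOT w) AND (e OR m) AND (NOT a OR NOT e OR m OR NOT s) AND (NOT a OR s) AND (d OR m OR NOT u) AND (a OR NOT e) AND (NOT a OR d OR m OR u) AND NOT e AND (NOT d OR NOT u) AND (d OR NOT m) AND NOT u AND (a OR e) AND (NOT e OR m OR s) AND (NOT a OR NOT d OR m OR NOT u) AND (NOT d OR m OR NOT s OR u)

d = True, a = True, w = True, s = True, m = True, u = False, e = False

Unit clause (NOT e) forces e = False.
Unit clause (NOT u) forces u = False.
In (a OR e) only a is left, so a = True.
In (e OR m) only m is left, so m = True.
In (NOT a OR s) only s is left, so s = True.
In (d OR NOT m) only d is left, so d = True.
Set w = True.
All clauses satisfied.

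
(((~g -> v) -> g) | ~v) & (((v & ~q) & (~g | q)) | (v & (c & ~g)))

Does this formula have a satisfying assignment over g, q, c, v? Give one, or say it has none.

Case v = True: the formula simplifies to g & ((~q & (~g | q)) | (c & ~g)).
  g = True: simplifies to ~q & q.
    q = True: the conjunct ~q is False.
    q = False: the conjunct q is False.
  g = False: the conjunct g is False.
Case v = False: the conjunct ((v & ~q) & (~g | q)) | (v & (c & ~g)) becomes (False & (~g | q)) | (False & (c & ~g)) = False.
Both cases fail — unsatisfiable.

Unsatisfiable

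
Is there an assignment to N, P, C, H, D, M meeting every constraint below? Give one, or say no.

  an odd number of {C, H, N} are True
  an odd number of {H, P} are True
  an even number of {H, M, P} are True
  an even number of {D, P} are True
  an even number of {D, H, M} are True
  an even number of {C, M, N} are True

N = False; P = True; C = True; H = False; D = True; M = True

{C, H, N}: 1 true → odd ✓
{H, P}: 1 true → odd ✓
{H, M, P}: 2 true → even ✓
{D, P}: 2 true → even ✓
{D, H, M}: 2 true → even ✓
{C, M, N}: 2 true → even ✓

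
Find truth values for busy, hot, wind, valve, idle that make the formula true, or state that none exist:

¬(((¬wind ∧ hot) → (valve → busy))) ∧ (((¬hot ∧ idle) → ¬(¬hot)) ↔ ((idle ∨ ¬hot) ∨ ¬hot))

busy = False; hot = True; wind = False; valve = True; idle = True

  ¬(((¬wind ∧ hot) → (valve → busy))) = True
    (¬wind ∧ hot) → (valve → busy) = False
      ¬wind ∧ hot = True
        ¬wind = True
      valve → busy = False
  ((¬hot ∧ idle) → ¬(¬hot)) ↔ ((idle ∨ ¬hot) ∨ ¬hot) = True
    (¬hot ∧ idle) → ¬(¬hot) = True
      ¬hot ∧ idle = False
        ¬hot = False
      ¬(¬hot) = True
        ¬hot = False
    (idle ∨ ¬hot) ∨ ¬hot = True
      idle ∨ ¬hot = True
        ¬hot = False
      ¬hot = False
Both conjuncts True, so the formula holds.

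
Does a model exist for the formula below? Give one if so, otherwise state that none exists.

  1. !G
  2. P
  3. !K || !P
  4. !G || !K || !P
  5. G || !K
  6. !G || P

Unit clause (!G) forces G = False.
Unit clause (P) forces P = True.
In (!K || !P) only !K is left, so K = False.
Check each clause:
  (!G): !G holds.
  (P): P holds.
  (!K || !P): !K holds.
  (!G || !K || !P): !G holds.
  (G || !K): !K holds.
  (!G || P): !G holds.
All clauses satisfied.

K=F; P=T; G=F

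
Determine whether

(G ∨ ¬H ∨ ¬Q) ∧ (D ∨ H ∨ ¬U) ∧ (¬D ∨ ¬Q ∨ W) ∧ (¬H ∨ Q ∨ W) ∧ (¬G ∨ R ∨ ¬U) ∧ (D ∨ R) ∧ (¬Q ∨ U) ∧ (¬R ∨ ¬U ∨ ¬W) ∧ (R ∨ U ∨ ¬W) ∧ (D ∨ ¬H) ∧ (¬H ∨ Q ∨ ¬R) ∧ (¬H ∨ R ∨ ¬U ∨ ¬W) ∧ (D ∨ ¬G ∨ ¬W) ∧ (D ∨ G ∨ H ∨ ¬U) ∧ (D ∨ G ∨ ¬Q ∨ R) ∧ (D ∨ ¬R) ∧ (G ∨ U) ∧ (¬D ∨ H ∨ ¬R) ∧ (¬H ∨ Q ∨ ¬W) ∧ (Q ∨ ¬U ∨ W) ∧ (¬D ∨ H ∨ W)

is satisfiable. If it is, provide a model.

Set G = False.
  then (G ∨ U) forces U = True.
Set W = True.
  then (¬R ∨ ¬U ∨ ¬W) forces R = False.
  then (¬H ∨ R ∨ ¬U ∨ ¬W) forces H = False.
  then (D ∨ G ∨ H ∨ ¬U) forces D = True.
Set Q = True.
All clauses satisfied.

G: False, W: True, H: False, U: True, Q: True, D: True, R: False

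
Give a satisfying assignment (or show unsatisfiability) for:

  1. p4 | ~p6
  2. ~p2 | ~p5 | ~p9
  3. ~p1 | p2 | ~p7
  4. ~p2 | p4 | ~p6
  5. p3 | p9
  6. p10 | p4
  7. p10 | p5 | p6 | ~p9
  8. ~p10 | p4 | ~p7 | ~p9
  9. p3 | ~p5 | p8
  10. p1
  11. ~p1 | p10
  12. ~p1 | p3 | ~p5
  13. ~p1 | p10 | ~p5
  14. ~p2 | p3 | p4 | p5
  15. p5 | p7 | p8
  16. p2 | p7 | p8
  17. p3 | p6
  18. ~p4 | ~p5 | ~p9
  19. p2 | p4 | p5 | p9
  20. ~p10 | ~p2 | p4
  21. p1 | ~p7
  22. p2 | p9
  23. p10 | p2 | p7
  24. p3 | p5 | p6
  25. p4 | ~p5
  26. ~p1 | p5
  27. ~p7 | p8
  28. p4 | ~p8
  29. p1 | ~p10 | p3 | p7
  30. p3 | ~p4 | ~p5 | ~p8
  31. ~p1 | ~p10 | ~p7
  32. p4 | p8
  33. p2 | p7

p1: True, p2: True, p3: True, p4: True, p5: True, p6: False, p7: False, p8: False, p9: False, p10: True

Unit clause (p1) forces p1 = True.
In (~p1 | p10) only p10 is left, so p10 = True.
In (~p1 | p5) only p5 is left, so p5 = True.
In (~p1 | ~p10 | ~p7) only ~p7 is left, so p7 = False.
In (p2 | p7) only p2 is left, so p2 = True.
In (~p2 | ~p5 | ~p9) only ~p9 is left, so p9 = False.
In (p3 | p9) only p3 is left, so p3 = True.
In (~p10 | ~p2 | p4) only p4 is left, so p4 = True.
Set p6 = False.
Set p8 = False.
All clauses satisfied.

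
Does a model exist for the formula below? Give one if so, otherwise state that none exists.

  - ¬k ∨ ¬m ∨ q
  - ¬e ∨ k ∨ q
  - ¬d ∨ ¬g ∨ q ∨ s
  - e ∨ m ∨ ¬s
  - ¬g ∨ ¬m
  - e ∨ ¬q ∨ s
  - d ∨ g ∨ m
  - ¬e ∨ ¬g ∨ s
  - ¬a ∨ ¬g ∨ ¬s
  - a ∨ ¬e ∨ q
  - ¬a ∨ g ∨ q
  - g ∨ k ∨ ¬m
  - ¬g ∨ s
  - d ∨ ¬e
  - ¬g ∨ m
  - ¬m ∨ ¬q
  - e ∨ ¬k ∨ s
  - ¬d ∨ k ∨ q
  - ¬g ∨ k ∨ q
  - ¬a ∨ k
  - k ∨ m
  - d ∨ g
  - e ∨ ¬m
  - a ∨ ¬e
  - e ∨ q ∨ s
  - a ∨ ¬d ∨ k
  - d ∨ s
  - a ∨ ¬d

q = True; s = True; e = True; m = False; k = True; a = True; d = True; g = False

Set q = True.
  then (¬m ∨ ¬q) forces m = False.
  then (k ∨ m) forces k = True.
  then (¬g ∨ m) forces g = False.
  then (d ∨ g) forces d = True.
  then (a ∨ ¬d) forces a = True.
Set s = True.
  then (e ∨ m ∨ ¬s) forces e = True.
All clauses satisfied.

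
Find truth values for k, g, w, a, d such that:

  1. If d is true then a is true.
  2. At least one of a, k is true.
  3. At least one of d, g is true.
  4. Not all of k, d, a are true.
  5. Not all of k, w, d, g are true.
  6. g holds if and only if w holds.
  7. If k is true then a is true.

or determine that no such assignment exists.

k=T, g=T, w=T, a=T, d=F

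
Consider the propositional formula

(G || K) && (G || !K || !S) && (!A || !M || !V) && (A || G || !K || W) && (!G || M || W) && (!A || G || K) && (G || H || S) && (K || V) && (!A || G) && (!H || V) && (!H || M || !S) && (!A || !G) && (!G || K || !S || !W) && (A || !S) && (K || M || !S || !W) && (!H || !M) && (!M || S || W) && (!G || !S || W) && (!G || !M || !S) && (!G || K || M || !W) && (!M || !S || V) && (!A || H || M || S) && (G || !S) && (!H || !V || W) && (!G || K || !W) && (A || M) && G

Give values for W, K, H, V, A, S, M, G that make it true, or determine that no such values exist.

Unit clause (G) forces G = True.
In (!A || !G) only !A is left, so A = False.
In (A || !S) only !S is left, so S = False.
In (A || M) only M is left, so M = True.
In (!H || !M) only !H is left, so H = False.
In (!M || S || W) only W is left, so W = True.
In (!G || K || !W) only K is left, so K = True.
Set V = True.
All clauses satisfied.

W = True, K = True, H = False, V = True, A = False, S = False, M = True, G = True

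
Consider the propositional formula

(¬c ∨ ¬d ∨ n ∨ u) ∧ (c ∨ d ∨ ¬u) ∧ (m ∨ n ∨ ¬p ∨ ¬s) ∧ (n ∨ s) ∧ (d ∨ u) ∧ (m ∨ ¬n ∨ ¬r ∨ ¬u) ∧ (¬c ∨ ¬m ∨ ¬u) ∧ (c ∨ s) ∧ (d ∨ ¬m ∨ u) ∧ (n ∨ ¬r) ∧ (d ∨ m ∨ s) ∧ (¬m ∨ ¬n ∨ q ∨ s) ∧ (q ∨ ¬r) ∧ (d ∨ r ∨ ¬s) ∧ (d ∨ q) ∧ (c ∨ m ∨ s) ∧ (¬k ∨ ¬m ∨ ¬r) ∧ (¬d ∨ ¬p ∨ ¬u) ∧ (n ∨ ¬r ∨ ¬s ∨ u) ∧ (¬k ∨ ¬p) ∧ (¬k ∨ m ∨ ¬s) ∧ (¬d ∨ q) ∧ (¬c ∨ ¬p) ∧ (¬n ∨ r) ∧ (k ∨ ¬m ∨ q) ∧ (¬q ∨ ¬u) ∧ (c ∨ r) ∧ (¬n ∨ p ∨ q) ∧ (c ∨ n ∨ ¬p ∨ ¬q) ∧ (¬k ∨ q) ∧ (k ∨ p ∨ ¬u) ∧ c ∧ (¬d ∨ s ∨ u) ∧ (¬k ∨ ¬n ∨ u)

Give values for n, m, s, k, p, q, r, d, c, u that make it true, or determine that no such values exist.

n = True; m = False; s = True; k = False; p = False; q = True; r = True; d = True; c = True; u = False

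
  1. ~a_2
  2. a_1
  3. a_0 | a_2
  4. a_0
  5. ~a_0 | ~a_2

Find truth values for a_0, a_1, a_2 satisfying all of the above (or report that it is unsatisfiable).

a_0=T; a_1=T; a_2=F

Unit clause (~a_2) forces a_2 = False.
Unit clause (a_1) forces a_1 = True.
In (a_0 | a_2) only a_0 is left, so a_0 = True.
Check each clause:
  (~a_2): ~a_2 holds.
  (a_1): a_1 holds.
  (a_0 | a_2): a_0 holds.
  (a_0): a_0 holds.
  (~a_0 | ~a_2): ~a_2 holds.
All clauses satisfied.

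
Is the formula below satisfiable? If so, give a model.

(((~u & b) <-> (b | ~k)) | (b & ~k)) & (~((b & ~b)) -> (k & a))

b = True; k = True; a = True; u = False

  ((~u & b) <-> (b | ~k)) | (b & ~k) = True
    (~u & b) <-> (b | ~k) = True
      ~u & b = True
        ~u = True
      b | ~k = True
        ~k = False
    b & ~k = False
      ~k = False
  ~((b & ~b)) -> (k & a) = True
    ~((b & ~b)) = True
      b & ~b = False
        ~b = False
    k & a = True
Both conjuncts True, so the formula holds.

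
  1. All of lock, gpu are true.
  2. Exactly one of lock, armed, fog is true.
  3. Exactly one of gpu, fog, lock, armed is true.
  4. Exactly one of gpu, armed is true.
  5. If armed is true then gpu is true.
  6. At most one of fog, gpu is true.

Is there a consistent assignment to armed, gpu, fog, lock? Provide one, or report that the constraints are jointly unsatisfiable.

Case lock = True:
  (1) forces gpu = True.
  Constraint (3) is violated (gpu=T, lock=T) — contradiction.
Case lock = False:
  Constraint (1) is violated (lock=F) — contradiction.
Both cases fail — unsatisfiable.

Unsatisfiable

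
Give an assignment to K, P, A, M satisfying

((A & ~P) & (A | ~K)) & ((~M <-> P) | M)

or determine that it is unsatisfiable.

K: False, P: False, A: True, M: True

  (A & ~P) & (A | ~K) = True
    A & ~P = True
      ~P = True
    A | ~K = True
      ~K = True
  (~M <-> P) | M = True
    ~M <-> P = True
      ~M = False
Both conjuncts True, so the formula holds.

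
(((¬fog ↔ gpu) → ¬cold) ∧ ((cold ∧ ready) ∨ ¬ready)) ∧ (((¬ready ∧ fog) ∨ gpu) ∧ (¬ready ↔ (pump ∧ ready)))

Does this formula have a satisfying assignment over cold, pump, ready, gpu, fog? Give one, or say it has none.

cold = True; pump = False; ready = True; gpu = True; fog = True

  ((¬fog ↔ gpu) → ¬cold) ∧ ((cold ∧ ready) ∨ ¬ready) = True
    (¬fog ↔ gpu) → ¬cold = True
      ¬fog ↔ gpu = False
        ¬fog = False
      ¬cold = False
    (cold ∧ ready) ∨ ¬ready = True
      cold ∧ ready = True
      ¬ready = False
  ((¬ready ∧ fog) ∨ gpu) ∧ (¬ready ↔ (pump ∧ ready)) = True
    (¬ready ∧ fog) ∨ gpu = True
      ¬ready ∧ fog = False
        ¬ready = False
    ¬ready ↔ (pump ∧ ready) = True
      ¬ready = False
      pump ∧ ready = False
Both conjuncts True, so the formula holds.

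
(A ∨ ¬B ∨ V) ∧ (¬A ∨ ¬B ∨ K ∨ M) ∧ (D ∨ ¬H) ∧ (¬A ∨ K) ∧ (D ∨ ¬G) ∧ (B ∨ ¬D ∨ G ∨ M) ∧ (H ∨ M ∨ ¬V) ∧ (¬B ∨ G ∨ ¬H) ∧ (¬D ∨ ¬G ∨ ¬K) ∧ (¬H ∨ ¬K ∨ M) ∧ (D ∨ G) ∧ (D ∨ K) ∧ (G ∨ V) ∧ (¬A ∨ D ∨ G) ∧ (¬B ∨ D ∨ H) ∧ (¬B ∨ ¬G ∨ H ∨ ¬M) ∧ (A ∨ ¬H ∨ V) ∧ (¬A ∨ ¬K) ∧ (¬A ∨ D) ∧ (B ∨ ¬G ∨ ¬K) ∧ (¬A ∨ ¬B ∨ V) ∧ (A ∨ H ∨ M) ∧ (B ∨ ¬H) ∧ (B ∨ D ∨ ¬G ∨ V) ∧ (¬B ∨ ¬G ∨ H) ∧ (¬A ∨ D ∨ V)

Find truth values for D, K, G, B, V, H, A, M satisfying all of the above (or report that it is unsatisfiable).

Try D = False:
  (D ∨ ¬H) forces H = False.
  (D ∨ ¬G) forces G = False.
  clause (D ∨ G) is falsified — backtrack.
So D = True.
Set K = False.
  then (¬A ∨ K) forces A = False.
Set G = False.
  then (G ∨ V) forces V = True.
Set B = True.
  then (¬B ∨ G ∨ ¬H) forces H = False.
  then (A ∨ H ∨ M) forces M = True.
All clauses satisfied.

D: True, K: False, G: False, B: True, V: True, H: False, A: False, M: True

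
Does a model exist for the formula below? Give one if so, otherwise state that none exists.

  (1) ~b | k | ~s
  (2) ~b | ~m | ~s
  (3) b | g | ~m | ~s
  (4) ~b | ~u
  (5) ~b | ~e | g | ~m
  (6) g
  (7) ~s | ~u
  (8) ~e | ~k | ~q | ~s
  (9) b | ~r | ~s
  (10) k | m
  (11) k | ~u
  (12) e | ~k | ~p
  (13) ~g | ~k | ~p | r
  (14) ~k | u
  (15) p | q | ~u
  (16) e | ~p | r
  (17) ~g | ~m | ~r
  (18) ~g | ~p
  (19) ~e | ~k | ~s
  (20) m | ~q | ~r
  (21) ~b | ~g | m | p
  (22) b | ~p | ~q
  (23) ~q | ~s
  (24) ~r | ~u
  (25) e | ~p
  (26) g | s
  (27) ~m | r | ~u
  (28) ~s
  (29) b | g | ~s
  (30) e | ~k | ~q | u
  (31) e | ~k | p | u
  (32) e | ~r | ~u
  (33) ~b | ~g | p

Unit clause (g) forces g = True.
In (~g | ~p) only ~p is left, so p = False.
Unit clause (~s) forces s = False.
In (~b | ~g | p) only ~b is left, so b = False.
Set u = False.
  then (~k | u) forces k = False.
  then (k | m) forces m = True.
  then (~g | ~m | ~r) forces r = False.
Set q = False.
Set e = False.
All clauses satisfied.

u = False; k = False; q = False; s = False; p = False; b = False; m = True; g = True; e = False; r = False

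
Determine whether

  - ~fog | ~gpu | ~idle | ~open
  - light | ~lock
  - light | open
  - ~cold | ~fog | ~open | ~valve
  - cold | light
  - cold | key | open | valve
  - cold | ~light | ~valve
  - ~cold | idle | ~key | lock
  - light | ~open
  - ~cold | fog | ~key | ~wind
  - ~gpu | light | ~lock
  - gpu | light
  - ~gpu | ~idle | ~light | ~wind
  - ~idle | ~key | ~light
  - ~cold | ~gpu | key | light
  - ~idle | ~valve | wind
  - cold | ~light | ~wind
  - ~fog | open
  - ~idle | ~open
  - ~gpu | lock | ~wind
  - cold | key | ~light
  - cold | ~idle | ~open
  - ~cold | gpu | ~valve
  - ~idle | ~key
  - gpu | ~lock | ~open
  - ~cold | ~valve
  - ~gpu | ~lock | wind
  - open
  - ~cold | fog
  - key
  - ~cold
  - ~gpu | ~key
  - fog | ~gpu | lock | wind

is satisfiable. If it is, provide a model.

Unit clause (open) forces open = True.
Unit clause (key) forces key = True.
Unit clause (~cold) forces cold = False.
In (~gpu | ~key) only ~gpu is left, so gpu = False.
In (cold | light) only light is left, so light = True.
In (cold | ~light | ~valve) only ~valve is left, so valve = False.
In (~idle | ~key | ~light) only ~idle is left, so idle = False.
In (cold | ~light | ~wind) only ~wind is left, so wind = False.
In (gpu | ~lock | ~open) only ~lock is left, so lock = False.
Set fog = True.
All clauses satisfied.

gpu=F, light=T, cold=F, wind=F, valve=F, fog=T, open=T, idle=F, key=T, lock=F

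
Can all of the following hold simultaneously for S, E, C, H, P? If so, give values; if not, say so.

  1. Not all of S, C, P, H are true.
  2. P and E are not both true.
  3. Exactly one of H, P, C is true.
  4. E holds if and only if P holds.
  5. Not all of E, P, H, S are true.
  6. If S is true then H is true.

S = False, E = False, C = True, H = False, P = False

  (1) {S, C, P, H}: 1/4 true — not all ✓
  (2) P=F, E=F — not both ✓
  (3) {H, P, C}: 1 true — exactly one ✓
  (4) E=F, P=F — same ✓
  (5) {E, P, H, S}: 0/4 true — not all ✓
  (6) S=F ⇒ H: vacuous ✓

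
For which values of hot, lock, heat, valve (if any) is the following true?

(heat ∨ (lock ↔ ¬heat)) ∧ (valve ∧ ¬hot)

hot = False, lock = True, heat = False, valve = True

  heat ∨ (lock ↔ ¬heat) = True
    lock ↔ ¬heat = True
      ¬heat = True
  valve ∧ ¬hot = True
    ¬hot = True
Both conjuncts True, so the formula holds.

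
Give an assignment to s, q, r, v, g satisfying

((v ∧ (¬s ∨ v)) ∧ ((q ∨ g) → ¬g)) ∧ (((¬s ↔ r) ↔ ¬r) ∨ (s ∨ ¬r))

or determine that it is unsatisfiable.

s = False, q = False, r = False, v = True, g = False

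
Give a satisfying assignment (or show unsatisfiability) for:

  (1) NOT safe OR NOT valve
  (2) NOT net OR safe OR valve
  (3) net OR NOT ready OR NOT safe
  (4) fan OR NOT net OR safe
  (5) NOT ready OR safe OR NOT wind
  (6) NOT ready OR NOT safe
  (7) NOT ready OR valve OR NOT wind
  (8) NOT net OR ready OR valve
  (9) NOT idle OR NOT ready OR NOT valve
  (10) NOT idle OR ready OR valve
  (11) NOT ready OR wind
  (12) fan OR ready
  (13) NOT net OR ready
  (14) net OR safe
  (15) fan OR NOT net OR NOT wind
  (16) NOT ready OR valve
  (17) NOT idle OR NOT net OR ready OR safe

Set idle = False.
Set safe = True.
  then (NOT safe OR NOT valve) forces valve = False.
  then (NOT ready OR NOT safe) forces ready = False.
  then (NOT net OR ready OR valve) forces net = False.
  then (fan OR ready) forces fan = True.
Set wind = False.
All clauses satisfied.

idle = False, safe = True, wind = False, fan = True, net = False, ready = False, valve = False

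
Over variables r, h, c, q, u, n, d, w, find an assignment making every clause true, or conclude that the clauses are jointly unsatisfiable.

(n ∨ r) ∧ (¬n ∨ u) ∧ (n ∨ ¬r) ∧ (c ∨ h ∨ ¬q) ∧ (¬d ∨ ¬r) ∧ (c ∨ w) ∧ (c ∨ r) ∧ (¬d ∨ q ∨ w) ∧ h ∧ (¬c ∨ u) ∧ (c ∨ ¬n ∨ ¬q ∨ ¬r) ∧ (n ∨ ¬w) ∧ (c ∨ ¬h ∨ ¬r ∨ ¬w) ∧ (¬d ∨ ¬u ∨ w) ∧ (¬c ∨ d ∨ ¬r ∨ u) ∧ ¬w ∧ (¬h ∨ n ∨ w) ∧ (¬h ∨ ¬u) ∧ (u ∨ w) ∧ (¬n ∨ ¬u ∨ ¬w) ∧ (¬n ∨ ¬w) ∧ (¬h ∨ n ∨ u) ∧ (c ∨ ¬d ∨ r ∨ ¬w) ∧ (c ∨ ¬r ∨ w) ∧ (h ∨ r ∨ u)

Unsatisfiable

Case h = True:
  (¬w) forces w = False.
  (c ∨ w) forces c = True.
  (¬c ∨ u) forces u = True.
  Clause (¬h ∨ ¬u) is falsified — contradiction.
Case h = False:
  Clause (h) is falsified — contradiction.
Both cases fail, so the formula is unsatisfiable.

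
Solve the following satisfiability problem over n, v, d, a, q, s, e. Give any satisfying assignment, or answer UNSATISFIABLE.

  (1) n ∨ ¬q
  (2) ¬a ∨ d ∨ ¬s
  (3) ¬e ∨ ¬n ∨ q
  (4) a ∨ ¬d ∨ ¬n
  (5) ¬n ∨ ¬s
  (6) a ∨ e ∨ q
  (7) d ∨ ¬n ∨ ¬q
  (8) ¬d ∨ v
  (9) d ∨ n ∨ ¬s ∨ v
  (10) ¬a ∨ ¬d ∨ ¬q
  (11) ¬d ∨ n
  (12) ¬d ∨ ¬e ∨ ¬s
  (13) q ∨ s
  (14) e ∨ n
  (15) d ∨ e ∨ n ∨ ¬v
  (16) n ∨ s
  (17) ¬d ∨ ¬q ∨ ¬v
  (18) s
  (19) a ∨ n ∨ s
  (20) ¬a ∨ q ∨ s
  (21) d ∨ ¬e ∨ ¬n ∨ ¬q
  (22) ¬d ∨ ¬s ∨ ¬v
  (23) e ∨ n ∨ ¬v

Unit clause (s) forces s = True.
In (¬n ∨ ¬s) only ¬n is left, so n = False.
In (¬d ∨ n) only ¬d is left, so d = False.
In (e ∨ n) only e is left, so e = True.
In (n ∨ ¬q) only ¬q is left, so q = False.
In (¬a ∨ d ∨ ¬s) only ¬a is left, so a = False.
In (d ∨ n ∨ ¬s ∨ v) only v is left, so v = True.
All clauses satisfied.

n = False, v = True, d = False, a = False, q = False, s = True, e = True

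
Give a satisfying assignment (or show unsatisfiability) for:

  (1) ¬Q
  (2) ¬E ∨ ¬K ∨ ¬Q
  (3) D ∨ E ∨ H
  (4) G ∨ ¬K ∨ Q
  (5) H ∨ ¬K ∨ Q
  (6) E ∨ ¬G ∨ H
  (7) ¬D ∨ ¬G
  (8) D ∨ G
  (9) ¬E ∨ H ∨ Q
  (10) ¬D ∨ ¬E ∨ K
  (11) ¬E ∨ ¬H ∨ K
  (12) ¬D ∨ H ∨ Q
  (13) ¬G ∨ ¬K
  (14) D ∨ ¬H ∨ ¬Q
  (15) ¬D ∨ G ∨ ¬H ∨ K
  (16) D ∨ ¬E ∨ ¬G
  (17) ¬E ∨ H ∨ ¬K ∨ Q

Q: False, G: True, E: False, H: True, D: False, K: False

Unit clause (¬Q) forces Q = False.
Set G = True.
  then (¬D ∨ ¬G) forces D = False.
  then (¬G ∨ ¬K) forces K = False.
  then (D ∨ ¬E ∨ ¬G) forces E = False.
  then (D ∨ E ∨ H) forces H = True.
All clauses satisfied.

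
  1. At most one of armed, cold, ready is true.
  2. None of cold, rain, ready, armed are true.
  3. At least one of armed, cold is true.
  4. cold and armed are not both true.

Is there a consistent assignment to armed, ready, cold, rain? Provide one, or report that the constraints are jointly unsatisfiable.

UNSATISFIABLE

Case armed = True:
  Constraint (2) is violated (armed=T) — contradiction.
Case armed = False:
  (2) forces cold = False.
  Constraint (3) is violated (armed=F, cold=F) — contradiction.
Both cases fail — unsatisfiable.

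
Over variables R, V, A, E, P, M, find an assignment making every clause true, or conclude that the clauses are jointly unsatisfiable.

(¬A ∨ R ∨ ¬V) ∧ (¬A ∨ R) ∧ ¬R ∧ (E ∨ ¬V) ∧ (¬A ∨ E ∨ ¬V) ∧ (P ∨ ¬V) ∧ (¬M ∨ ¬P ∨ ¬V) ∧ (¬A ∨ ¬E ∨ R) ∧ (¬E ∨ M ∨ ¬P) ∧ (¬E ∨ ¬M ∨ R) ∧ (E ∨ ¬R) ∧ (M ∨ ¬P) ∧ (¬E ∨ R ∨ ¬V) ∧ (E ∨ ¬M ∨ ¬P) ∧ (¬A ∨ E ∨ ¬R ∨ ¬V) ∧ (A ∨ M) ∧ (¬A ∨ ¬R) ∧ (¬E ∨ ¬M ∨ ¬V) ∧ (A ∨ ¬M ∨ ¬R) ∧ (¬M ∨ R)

Case R = True:
  Clause (¬R) is falsified — contradiction.
Case R = False:
  (¬A ∨ R) forces A = False.
  (A ∨ M) forces M = True.
  Clause (¬M ∨ R) is falsified — contradiction.
Both cases fail, so the formula is unsatisfiable.

No satisfying assignment exists.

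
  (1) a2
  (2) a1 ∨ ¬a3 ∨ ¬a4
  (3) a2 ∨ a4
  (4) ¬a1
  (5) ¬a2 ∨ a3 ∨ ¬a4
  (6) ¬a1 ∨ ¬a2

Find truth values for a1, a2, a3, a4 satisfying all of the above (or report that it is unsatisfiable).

a1 = False, a2 = True, a3 = True, a4 = False

Unit clause (a2) forces a2 = True.
Unit clause (¬a1) forces a1 = False.
Set a3 = True.
  then (a1 ∨ ¬a3 ∨ ¬a4) forces a4 = False.
Check each clause:
  (a2): a2 holds.
  (a1 ∨ ¬a3 ∨ ¬a4): ¬a4 holds.
  (a2 ∨ a4): a2 holds.
  (¬a1): ¬a1 holds.
  (¬a2 ∨ a3 ∨ ¬a4): a3 holds.
  (¬a1 ∨ ¬a2): ¬a1 holds.
All clauses satisfied.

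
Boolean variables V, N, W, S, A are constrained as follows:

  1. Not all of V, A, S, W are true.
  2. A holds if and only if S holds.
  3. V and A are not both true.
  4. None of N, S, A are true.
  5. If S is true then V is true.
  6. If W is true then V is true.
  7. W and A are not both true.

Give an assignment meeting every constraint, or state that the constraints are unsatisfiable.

V: True, N: False, W: True, S: False, A: False

  (1) {V, A, S, W}: 2/4 true — not all ✓
  (2) A=F, S=F — same ✓
  (3) V=T, A=F — not both ✓
  (4) {N, S, A}: 0 true — none ✓
  (5) S=F ⇒ V: vacuous ✓
  (6) W=T ⇒ V: T ✓
  (7) W=T, A=F — not both ✓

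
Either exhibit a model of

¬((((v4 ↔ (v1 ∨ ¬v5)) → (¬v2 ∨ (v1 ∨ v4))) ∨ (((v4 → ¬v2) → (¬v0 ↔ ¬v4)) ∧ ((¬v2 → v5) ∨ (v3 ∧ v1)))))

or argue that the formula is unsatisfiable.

v0: True, v1: False, v2: True, v3: False, v4: False, v5: True

  ¬((((v4 ↔ (v1 ∨ ¬v5)) → (¬v2 ∨ (v1 ∨ v4))) ∨ (((v4 → ¬v2) → (¬v0 ↔ ¬v4)) ∧ ((¬v2 → v5) ∨ (v3 ∧ v1))))) = True
    ((v4 ↔ (v1 ∨ ¬v5)) → (¬v2 ∨ (v1 ∨ v4))) ∨ (((v4 → ¬v2) → (¬v0 ↔ ¬v4)) ∧ ((¬v2 → v5) ∨ (v3 ∧ v1))) = False
      (v4 ↔ (v1 ∨ ¬v5)) → (¬v2 ∨ (v1 ∨ v4)) = False
        v4 ↔ (v1 ∨ ¬v5) = True
          v1 ∨ ¬v5 = False
            ¬v5 = False
        ¬v2 ∨ (v1 ∨ v4) = False
          ¬v2 = False
          v1 ∨ v4 = False
      ((v4 → ¬v2) → (¬v0 ↔ ¬v4)) ∧ ((¬v2 → v5) ∨ (v3 ∧ v1)) = False
        (v4 → ¬v2) → (¬v0 ↔ ¬v4) = False
          v4 → ¬v2 = True
            ¬v2 = False
          ¬v0 ↔ ¬v4 = False
            ¬v0 = False
            ¬v4 = True
        (¬v2 → v5) ∨ (v3 ∧ v1) = True
          ¬v2 → v5 = True
            ¬v2 = False
          v3 ∧ v1 = False
The formula evaluates to True.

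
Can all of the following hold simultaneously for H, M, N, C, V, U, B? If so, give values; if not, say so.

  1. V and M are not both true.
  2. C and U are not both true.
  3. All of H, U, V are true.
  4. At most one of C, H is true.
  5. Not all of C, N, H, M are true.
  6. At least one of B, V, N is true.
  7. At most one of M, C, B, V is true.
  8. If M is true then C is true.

H=T, M=F, N=T, C=F, V=T, U=T, B=F

  (1) V=T, M=F — not both ✓
  (2) C=F, U=T — not both ✓
  (3) {H, U, V}: all 3 true ✓
  (4) {C, H}: 1 true — at most one ✓
  (5) {C, N, H, M}: 2/4 true — not all ✓
  (6) {B, V, N}: 2 true — at least one ✓
  (7) {M, C, B, V}: 1 true — at most one ✓
  (8) M=F ⇒ C: vacuous ✓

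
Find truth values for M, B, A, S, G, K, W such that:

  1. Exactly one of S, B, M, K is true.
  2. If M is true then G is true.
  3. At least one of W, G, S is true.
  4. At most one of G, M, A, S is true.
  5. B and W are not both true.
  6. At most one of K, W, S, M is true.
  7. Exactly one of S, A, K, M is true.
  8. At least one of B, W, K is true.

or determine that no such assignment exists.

M=F, B=F, A=F, S=F, G=T, K=T, W=F

  (1) {S, B, M, K}: 1 true — exactly one ✓
  (2) M=F ⇒ G: vacuous ✓
  (3) {W, G, S}: 1 true — at least one ✓
  (4) {G, M, A, S}: 1 true — at most one ✓
  (5) B=F, W=F — not both ✓
  (6) {K, W, S, M}: 1 true — at most one ✓
  (7) {S, A, K, M}: 1 true — exactly one ✓
  (8) {B, W, K}: 1 true — at least one ✓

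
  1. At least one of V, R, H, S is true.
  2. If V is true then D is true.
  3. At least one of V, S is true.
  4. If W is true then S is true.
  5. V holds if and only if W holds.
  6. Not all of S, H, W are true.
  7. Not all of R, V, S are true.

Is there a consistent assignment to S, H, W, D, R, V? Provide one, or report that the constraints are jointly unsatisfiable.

S = True; H = False; W = False; D = True; R = True; V = False

  (1) {V, R, H, S}: 2 true — at least one ✓
  (2) V=F ⇒ D: vacuous ✓
  (3) {V, S}: 1 true — at least one ✓
  (4) W=F ⇒ S: vacuous ✓
  (5) V=F, W=F — same ✓
  (6) {S, H, W}: 1/3 true — not all ✓
  (7) {R, V, S}: 2/3 true — not all ✓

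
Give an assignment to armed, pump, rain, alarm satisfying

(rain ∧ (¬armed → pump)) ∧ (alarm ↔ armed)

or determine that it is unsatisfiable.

armed: True, pump: False, rain: True, alarm: True

  rain ∧ (¬armed → pump) = True
    ¬armed → pump = True
      ¬armed = False
  alarm ↔ armed = True
Both conjuncts True, so the formula holds.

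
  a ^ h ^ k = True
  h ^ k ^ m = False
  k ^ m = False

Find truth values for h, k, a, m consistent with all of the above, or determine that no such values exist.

h=F; k=T; a=F; m=T

a ^ h ^ k = F ^ F ^ T = True ✓
h ^ k ^ m = F ^ T ^ T = False ✓
k ^ m = T ^ T = False ✓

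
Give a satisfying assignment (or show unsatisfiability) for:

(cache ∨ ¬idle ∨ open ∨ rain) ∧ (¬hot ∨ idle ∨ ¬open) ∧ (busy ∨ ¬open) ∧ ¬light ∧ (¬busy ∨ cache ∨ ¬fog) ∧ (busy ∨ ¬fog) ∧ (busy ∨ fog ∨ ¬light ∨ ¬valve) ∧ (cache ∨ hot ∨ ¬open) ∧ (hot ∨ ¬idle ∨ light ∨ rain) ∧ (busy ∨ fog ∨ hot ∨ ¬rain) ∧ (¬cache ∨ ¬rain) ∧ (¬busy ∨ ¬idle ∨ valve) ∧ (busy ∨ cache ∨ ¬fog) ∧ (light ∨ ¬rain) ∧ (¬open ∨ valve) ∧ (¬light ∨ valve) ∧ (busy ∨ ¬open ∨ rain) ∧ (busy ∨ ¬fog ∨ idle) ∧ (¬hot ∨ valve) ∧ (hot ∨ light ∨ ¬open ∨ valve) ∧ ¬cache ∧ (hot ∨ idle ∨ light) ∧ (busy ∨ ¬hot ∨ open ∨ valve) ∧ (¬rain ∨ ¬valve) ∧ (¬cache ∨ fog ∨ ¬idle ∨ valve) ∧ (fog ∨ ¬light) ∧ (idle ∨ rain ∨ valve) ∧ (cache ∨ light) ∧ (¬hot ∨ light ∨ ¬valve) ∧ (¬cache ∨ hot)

Unsatisfiable — no assignment works.

Case cache = True:
  Clause (¬cache) is falsified — contradiction.
Case cache = False:
  (¬light) forces light = False.
  Clause (cache ∨ light) is falsified — contradiction.
Both cases fail, so the formula is unsatisfiable.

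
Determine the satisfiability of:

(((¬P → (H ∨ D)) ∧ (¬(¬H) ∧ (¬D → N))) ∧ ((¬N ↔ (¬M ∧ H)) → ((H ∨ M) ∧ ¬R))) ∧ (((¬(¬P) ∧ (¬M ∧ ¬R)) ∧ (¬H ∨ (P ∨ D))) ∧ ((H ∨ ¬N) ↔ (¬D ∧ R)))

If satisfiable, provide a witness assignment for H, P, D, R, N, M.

Unsatisfiable — no assignment works.

Case H = True: the formula simplifies to ((¬D → N) ∧ ((¬N ↔ ¬M) → ¬R)) ∧ (((¬(¬P) ∧ (¬M ∧ ¬R)) ∧ (P ∨ D)) ∧ (¬D ∧ R)).
  R = True: the conjunct ¬R is False.
  R = False: the conjunct R is False.
Case H = False: the conjunct ¬(¬H) becomes ¬(¬False) = False.
Both cases fail — unsatisfiable.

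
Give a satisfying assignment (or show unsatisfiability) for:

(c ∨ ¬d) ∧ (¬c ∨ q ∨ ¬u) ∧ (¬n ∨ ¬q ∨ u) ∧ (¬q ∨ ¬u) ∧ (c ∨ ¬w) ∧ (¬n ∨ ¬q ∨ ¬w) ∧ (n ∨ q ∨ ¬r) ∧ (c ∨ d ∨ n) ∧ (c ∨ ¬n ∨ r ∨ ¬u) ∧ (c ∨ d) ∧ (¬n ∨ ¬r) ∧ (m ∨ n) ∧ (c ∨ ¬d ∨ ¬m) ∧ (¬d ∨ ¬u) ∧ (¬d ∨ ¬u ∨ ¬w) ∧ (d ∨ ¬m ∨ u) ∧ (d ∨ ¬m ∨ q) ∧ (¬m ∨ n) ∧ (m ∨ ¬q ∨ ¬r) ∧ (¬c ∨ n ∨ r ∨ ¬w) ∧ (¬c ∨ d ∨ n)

Set d = True.
  then (c ∨ ¬d) forces c = True.
  then (¬d ∨ ¬u) forces u = False.
Try r = True:
  (¬n ∨ ¬r) forces n = False.
  (n ∨ q ∨ ¬r) forces q = True.
  (m ∨ n) forces m = True.
  clause (¬m ∨ n) is falsified — backtrack.
So r = False.
Set w = False.
Try q = True:
  (¬n ∨ ¬q ∨ u) forces n = False.
  (m ∨ n) forces m = True.
  clause (¬m ∨ n) is falsified — backtrack.
So q = False.
Set n = True.
Set m = True.
All clauses satisfied.

d: True, r: False, u: False, c: True, w: False, q: False, n: True, m: True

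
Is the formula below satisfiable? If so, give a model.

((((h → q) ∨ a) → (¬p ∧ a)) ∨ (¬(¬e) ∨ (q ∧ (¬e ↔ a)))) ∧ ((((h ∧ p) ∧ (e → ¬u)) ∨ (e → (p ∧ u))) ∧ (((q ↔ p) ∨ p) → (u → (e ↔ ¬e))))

a=T, q=T, p=T, h=F, u=F, e=F

  (((h → q) ∨ a) → (¬p ∧ a)) ∨ (¬(¬e) ∨ (q ∧ (¬e ↔ a))) = True
    ((h → q) ∨ a) → (¬p ∧ a) = False
      (h → q) ∨ a = True
        h → q = True
      ¬p ∧ a = False
        ¬p = False
    ¬(¬e) ∨ (q ∧ (¬e ↔ a)) = True
      ¬(¬e) = False
        ¬e = True
      q ∧ (¬e ↔ a) = True
        ¬e ↔ a = True
          ¬e = True
  (((h ∧ p) ∧ (e → ¬u)) ∨ (e → (p ∧ u))) ∧ (((q ↔ p) ∨ p) → (u → (e ↔ ¬e))) = True
    ((h ∧ p) ∧ (e → ¬u)) ∨ (e → (p ∧ u)) = True
      (h ∧ p) ∧ (e → ¬u) = False
        h ∧ p = False
        e → ¬u = True
          ¬u = True
      e → (p ∧ u) = True
        p ∧ u = False
    ((q ↔ p) ∨ p) → (u → (e ↔ ¬e)) = True
      (q ↔ p) ∨ p = True
        q ↔ p = True
      u → (e ↔ ¬e) = True
        e ↔ ¬e = False
          ¬e = True
Both conjuncts True, so the formula holds.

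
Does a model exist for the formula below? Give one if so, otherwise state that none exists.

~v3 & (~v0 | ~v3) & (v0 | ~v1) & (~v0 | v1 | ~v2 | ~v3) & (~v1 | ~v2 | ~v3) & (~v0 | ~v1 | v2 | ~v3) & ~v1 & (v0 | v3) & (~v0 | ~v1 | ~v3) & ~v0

Case v0 = True:
  Clause (~v0) is falsified — contradiction.
Case v0 = False:
  (~v3) forces v3 = False.
  Clause (v0 | v3) is falsified — contradiction.
Both cases fail, so the formula is unsatisfiable.

The formula is unsatisfiable.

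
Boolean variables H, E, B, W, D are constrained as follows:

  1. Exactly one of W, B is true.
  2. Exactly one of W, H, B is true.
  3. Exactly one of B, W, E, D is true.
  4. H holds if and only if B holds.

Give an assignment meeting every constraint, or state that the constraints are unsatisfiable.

H: False, E: False, B: False, W: True, D: False

  (1) {W, B}: 1 true — exactly one ✓
  (2) {W, H, B}: 1 true — exactly one ✓
  (3) {B, W, E, D}: 1 true — exactly one ✓
  (4) H=F, B=F — same ✓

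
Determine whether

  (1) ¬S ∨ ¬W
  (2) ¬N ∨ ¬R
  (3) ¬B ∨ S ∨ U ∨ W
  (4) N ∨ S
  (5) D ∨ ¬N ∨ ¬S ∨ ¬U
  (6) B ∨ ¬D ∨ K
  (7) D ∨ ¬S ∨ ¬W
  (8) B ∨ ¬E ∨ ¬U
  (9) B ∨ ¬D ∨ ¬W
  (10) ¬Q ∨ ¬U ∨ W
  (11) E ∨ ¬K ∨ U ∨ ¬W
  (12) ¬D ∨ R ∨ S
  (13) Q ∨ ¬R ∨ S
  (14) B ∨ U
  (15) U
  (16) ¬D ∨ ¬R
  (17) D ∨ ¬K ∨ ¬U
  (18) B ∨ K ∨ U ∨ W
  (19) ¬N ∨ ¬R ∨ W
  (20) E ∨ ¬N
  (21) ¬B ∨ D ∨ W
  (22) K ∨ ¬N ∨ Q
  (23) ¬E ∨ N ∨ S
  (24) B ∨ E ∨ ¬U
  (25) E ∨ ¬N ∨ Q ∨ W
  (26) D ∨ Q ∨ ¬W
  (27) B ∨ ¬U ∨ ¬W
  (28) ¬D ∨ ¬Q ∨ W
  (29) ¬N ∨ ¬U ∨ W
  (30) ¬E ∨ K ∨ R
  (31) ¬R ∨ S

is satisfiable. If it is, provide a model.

Unit clause (U) forces U = True.
Set R = False.
Set W = False.
  then (¬Q ∨ ¬U ∨ W) forces Q = False.
  then (¬N ∨ ¬U ∨ W) forces N = False.
  then (N ∨ S) forces S = True.
Set K = True.
  then (D ∨ ¬K ∨ ¬U) forces D = True.
Set E = False.
  then (B ∨ E ∨ ¬U) forces B = True.
All clauses satisfied.

R = False; W = False; U = True; N = False; K = True; Q = False; E = False; S = True; D = True; B = True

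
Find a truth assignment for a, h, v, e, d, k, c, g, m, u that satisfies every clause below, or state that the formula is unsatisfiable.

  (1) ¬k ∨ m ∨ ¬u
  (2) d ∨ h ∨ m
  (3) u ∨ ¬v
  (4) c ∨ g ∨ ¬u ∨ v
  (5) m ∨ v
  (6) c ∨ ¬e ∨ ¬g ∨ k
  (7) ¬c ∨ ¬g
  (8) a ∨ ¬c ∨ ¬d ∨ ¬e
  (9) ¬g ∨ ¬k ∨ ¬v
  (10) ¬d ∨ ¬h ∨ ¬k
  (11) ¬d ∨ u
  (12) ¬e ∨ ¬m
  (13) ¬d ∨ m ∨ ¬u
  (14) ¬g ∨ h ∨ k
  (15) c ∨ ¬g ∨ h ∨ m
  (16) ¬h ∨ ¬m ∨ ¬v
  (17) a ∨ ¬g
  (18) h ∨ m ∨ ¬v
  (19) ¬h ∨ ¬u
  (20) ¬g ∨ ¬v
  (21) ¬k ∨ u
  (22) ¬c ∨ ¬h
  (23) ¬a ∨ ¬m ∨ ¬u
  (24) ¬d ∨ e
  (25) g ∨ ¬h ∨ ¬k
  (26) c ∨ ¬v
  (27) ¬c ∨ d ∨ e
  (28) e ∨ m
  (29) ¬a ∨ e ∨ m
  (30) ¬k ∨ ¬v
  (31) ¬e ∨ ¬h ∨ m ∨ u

a = False, h = True, v = False, e = False, d = False, k = False, c = False, g = False, m = True, u = False

Set a = False.
  then (a ∨ ¬g) forces g = False.
Set h = True.
  then (¬h ∨ ¬u) forces u = False.
  then (¬k ∨ u) forces k = False.
  then (¬c ∨ ¬h) forces c = False.
  then (c ∨ ¬v) forces v = False.
  then (m ∨ v) forces m = True.
  then (¬d ∨ u) forces d = False.
  then (¬e ∨ ¬m) forces e = False.
All clauses satisfied.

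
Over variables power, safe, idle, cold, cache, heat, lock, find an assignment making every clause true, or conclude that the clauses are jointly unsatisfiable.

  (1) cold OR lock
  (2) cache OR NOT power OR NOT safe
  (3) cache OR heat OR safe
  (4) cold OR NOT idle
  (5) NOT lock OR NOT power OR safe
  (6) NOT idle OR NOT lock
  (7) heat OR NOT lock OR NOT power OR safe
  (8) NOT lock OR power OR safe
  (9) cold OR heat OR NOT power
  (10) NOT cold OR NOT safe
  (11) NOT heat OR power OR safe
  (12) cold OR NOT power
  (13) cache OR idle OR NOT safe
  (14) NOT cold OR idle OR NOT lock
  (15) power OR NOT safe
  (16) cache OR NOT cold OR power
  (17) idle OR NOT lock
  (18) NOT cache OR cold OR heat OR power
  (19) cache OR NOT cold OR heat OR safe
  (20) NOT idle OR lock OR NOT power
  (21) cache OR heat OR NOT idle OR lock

power = False, safe = False, idle = False, cold = True, cache = True, heat = False, lock = False

Set power = False.
  then (power OR NOT safe) forces safe = False.
  then (NOT lock OR power OR safe) forces lock = False.
  then (NOT heat OR power OR safe) forces heat = False.
  then (cold OR lock) forces cold = True.
  then (cache OR heat OR safe) forces cache = True.
Set idle = False.
All clauses satisfied.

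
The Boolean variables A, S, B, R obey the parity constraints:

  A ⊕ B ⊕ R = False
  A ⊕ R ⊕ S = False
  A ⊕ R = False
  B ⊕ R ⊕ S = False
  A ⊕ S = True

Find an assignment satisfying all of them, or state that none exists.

UNSATISFIABLE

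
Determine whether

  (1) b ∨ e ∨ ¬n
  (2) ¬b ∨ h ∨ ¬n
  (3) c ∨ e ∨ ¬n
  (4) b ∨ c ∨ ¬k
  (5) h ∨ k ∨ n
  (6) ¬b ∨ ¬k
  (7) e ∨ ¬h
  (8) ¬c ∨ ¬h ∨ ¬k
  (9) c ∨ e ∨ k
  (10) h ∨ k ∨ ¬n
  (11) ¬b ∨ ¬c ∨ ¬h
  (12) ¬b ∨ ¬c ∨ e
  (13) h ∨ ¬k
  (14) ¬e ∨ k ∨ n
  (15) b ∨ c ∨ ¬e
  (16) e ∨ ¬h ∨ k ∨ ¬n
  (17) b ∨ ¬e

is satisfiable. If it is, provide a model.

c=F, b=T, h=T, e=T, k=F, n=T

Set c = False.
Try b = False:
  (b ∨ c ∨ ¬k) forces k = False.
  (c ∨ e ∨ k) forces e = True.
  clause (b ∨ c ∨ ¬e) is falsified — backtrack.
So b = True.
  then (¬b ∨ ¬k) forces k = False.
  then (c ∨ e ∨ k) forces e = True.
  then (¬e ∨ k ∨ n) forces n = True.
  then (¬b ∨ h ∨ ¬n) forces h = True.
All clauses satisfied.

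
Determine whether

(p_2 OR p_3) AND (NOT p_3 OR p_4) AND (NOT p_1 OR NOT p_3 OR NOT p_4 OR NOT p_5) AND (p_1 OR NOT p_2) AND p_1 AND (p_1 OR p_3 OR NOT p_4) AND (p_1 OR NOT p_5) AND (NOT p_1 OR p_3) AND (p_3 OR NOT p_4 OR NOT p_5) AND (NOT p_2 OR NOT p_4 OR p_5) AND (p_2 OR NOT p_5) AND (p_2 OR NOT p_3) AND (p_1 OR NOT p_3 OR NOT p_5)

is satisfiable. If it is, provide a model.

UNSATISFIABLE

Case p_1 = True:
  (NOT p_1 OR p_3) forces p_3 = True.
  (NOT p_3 OR p_4) forces p_4 = True.
  (NOT p_1 OR NOT p_3 OR NOT p_4 OR NOT p_5) forces p_5 = False.
  (NOT p_2 OR NOT p_4 OR p_5) forces p_2 = False.
  Clause (p_2 OR NOT p_3) is falsified — contradiction.
Case p_1 = False:
  Clause (p_1) is falsified — contradiction.
Both cases fail, so the formula is unsatisfiable.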